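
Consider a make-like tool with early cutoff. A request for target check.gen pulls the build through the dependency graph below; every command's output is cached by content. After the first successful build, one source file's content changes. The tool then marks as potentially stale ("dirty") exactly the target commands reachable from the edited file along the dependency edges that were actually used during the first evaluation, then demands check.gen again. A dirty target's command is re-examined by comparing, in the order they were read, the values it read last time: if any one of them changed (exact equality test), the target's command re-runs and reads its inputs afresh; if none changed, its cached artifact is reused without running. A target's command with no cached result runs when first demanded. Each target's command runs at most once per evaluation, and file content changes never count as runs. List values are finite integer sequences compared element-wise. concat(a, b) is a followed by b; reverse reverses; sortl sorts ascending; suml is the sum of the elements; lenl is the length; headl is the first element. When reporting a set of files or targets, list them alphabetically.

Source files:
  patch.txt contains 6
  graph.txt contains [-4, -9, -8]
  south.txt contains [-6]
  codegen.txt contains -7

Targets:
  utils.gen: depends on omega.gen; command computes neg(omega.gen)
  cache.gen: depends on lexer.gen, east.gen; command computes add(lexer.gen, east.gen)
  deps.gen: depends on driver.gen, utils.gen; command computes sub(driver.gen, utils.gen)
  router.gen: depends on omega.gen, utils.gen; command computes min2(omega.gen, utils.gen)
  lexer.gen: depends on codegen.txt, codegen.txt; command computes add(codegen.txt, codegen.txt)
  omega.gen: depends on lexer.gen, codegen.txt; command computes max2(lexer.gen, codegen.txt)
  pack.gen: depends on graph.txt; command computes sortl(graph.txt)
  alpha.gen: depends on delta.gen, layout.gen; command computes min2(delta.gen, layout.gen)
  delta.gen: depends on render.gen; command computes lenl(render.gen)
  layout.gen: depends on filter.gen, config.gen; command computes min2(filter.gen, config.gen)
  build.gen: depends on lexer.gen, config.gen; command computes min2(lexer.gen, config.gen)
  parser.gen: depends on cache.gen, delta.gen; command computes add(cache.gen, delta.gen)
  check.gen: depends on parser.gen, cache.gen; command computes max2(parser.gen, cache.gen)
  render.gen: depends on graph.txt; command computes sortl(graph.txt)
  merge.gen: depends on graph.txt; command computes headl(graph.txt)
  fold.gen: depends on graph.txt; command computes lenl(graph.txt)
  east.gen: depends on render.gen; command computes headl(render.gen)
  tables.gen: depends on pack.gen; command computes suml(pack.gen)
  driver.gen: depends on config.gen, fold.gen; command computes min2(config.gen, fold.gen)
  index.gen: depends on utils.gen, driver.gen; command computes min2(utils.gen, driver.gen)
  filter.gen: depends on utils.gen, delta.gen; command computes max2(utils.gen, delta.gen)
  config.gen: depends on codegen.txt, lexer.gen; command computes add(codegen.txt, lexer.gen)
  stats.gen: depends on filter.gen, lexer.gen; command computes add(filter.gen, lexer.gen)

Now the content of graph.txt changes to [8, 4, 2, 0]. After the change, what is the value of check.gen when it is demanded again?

First demand of the output computes:
  lexer.gen = add(-7, -7) = -14
  render.gen = sortl([-4, -9, -8]) = [-9, -8, -4]
  delta.gen = lenl([-9, -8, -4]) = 3
  east.gen = headl([-9, -8, -4]) = -9
  cache.gen = add(-14, -9) = -23
  parser.gen = add(-23, 3) = -20
  check.gen = max2(-20, -23) = -20

After the edit, cleaning proceeds:
  render.gen: a read changed (graph.txt [-4, -9, -8]->[8, 4, 2, 0]) — executes, giving [0, 2, 4, 8].
  delta.gen: a read changed (render.gen [-9, -8, -4]->[0, 2, 4, 8]) — executes, giving 4.
  east.gen: a read changed (render.gen [-9, -8, -4]->[0, 2, 4, 8]) — executes, giving 0.
  cache.gen: a read changed (east.gen -9->0) — executes, giving -14.
  parser.gen: a read changed (cache.gen -23->-14; delta.gen 3->4) — executes, giving -10.
  check.gen: a read changed (parser.gen -20->-10; cache.gen -23->-14) — executes, giving -10.

Demanding check.gen again yields -10.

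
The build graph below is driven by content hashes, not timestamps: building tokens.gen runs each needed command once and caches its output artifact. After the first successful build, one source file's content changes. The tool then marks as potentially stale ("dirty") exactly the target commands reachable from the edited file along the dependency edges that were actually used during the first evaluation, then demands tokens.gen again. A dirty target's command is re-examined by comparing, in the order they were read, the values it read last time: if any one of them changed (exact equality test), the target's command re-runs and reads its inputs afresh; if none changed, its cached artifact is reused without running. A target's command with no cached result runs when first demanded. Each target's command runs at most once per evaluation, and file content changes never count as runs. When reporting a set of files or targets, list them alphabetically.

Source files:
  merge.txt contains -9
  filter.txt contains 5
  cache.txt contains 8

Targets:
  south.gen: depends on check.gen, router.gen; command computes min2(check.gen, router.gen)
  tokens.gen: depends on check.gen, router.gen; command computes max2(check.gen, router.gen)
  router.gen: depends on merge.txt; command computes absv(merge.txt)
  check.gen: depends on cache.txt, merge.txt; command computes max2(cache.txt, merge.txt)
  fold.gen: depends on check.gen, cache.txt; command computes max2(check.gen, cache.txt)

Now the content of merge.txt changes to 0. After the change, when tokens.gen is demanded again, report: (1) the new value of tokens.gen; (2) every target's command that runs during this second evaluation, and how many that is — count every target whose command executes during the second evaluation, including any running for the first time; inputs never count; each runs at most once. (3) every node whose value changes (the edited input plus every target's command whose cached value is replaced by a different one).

Initial pass — values computed on the first demand:
  check.gen = max2(8, -9) = 8
  router.gen = absv(-9) = 9
  tokens.gen = max2(8, 9) = 9

Second demand — change propagation:
  check.gen: re-runs because merge.txt -9->0; new result 8 (unchanged).
  router.gen: re-runs because merge.txt -9->0; new result 0.
  tokens.gen: re-runs because router.gen 9->0; new result 8.

tokens.gen now evaluates to 8.
Run set: check.gen, router.gen, tokens.gen (3 run).
Changed values: merge.txt, router.gen, tokens.gen.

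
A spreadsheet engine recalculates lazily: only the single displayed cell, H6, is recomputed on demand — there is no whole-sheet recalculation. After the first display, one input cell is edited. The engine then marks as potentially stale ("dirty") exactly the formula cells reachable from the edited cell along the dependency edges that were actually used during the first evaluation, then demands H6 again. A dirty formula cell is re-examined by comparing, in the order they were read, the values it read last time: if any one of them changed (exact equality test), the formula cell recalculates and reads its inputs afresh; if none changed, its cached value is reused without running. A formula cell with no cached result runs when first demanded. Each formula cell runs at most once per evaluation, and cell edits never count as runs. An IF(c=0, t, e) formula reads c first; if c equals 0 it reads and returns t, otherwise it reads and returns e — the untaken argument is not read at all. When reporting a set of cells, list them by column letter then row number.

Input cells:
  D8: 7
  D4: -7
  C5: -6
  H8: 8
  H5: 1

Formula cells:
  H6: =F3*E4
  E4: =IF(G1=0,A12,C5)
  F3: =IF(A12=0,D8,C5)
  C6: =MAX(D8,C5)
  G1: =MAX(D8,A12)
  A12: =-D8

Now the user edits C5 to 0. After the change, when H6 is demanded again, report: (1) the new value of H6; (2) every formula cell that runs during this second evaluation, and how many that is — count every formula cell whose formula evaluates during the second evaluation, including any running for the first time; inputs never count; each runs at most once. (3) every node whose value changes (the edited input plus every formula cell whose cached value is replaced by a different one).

First evaluation (everything demanded from the output):
  A12 = -(7) = -7
  F3 = IF(A12=0: A12=-7 -> else branch C5) = -6
  G1 = MAX(7, -7) = 7
  E4 = IF(G1=0: G1=7 -> else branch C5) = -6
  H6 = -6 * -6 = 36

Propagation after the edit:
  E4: runs — C5 -6->0; result 0.
  F3: runs — C5 -6->0; result 0.
  H6: runs — F3 -6->0; E4 -6->0; result 0.

New value of H6: 0.
Formula cells that run: E4, F3, H6 — 3 in total.
Values that change: C5, E4, F3, H6.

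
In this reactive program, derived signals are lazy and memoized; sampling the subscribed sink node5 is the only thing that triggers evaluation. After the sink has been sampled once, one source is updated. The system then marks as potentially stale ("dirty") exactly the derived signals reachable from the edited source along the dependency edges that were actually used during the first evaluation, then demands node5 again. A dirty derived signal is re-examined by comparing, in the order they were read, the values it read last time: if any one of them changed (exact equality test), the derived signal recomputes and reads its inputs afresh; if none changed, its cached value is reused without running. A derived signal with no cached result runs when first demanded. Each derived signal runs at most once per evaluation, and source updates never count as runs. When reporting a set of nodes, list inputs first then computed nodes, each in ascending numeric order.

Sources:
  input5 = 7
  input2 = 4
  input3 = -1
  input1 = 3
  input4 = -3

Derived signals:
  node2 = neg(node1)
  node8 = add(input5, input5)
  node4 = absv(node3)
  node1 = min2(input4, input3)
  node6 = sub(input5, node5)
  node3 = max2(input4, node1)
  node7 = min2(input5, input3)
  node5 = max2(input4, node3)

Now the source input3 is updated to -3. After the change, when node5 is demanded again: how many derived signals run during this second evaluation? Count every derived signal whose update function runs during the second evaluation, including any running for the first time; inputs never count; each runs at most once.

First demand of the output computes:
  node1 = min2(-3, -1) = -3
  node3 = max2(-3, -3) = -3
  node5 = max2(-3, -3) = -3

After the edit, cleaning proceeds:
  node1: a read changed (input3 -1->-3) — executes, giving -3 — identical to its old value.
  node3: dirty, but its reads are unchanged (input4 unchanged, node1 unchanged); cached -3 stands.
  node5: dirty, but its reads are unchanged (input4 unchanged, node3 unchanged); cached -3 stands.

Note the absorption at node1: it re-runs yet its value is the same, leaving the output's value untouched.

1 derived signals run: node1.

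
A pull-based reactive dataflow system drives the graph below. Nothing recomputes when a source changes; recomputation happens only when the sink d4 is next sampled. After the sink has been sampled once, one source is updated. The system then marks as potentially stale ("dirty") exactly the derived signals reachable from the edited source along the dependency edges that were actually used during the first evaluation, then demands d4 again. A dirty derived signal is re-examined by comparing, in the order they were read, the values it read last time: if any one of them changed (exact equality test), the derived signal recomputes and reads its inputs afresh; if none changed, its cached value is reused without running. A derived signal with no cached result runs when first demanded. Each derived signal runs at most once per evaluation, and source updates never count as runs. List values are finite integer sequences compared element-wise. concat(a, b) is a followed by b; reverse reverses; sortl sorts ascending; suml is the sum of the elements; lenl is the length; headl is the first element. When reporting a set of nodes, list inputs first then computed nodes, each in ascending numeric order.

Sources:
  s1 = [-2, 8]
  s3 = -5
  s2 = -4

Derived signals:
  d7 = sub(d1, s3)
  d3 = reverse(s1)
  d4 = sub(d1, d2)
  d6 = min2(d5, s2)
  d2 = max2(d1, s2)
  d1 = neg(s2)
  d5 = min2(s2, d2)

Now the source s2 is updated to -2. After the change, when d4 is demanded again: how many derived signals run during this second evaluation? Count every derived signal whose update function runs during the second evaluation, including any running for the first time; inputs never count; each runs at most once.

First evaluation (everything demanded from the output):
  d1 = neg(-4) = 4
  d2 = max2(4, -4) = 4
  d4 = sub(4, 4) = 0

Propagation after the edit:
  d1: runs — s2 -4->-2; result 2.
  d2: runs — d1 4->2; s2 -4->-2; result 2.
  d4: runs — d1 4->2; d2 4->2; result 0 (same value as before).

Derived signals that run: d1, d2, d4 — 3 in total.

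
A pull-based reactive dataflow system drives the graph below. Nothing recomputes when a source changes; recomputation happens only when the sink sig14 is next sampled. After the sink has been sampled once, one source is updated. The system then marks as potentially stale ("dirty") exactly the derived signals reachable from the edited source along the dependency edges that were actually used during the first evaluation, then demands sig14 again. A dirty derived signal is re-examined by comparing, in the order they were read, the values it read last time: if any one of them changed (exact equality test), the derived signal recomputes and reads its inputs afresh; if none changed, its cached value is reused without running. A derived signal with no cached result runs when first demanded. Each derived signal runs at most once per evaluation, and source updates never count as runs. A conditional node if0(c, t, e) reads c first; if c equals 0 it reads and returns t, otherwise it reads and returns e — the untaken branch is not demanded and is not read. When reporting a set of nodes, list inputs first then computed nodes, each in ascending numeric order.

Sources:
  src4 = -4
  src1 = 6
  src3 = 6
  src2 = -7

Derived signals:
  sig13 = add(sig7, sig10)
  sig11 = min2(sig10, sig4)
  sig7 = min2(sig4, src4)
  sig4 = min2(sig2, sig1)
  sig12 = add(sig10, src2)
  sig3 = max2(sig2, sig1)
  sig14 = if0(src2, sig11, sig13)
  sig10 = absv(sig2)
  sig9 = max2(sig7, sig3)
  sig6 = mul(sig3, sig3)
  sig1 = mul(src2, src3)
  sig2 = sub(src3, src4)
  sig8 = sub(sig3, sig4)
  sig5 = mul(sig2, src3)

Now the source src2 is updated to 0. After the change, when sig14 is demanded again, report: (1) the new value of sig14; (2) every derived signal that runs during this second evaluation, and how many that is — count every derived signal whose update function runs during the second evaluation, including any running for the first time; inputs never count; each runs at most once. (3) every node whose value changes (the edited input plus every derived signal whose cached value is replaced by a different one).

New value of sig14: 0.
Derived signals that run: sig1, sig4, sig11, sig14 — 4 in total.
Values that change: src2, sig1, sig4, sig14.
Key observation: a condition flipped, so demand moved to the other branch — sig7, sig13 are never re-examined.

First evaluation (everything demanded from the output):
  sig1 = mul(-7, 6) = -42
  sig2 = sub(6, -4) = 10
  sig4 = min2(10, -42) = -42
  sig7 = min2(-42, -4) = -42
  sig10 = absv(10) = 10
  sig13 = add(-42, 10) = -32
  sig14 = if0(src2=-7 -> else branch sig13) = -32

Propagation after the edit:
  sig1: runs — src2 -7->0; result 0.
  sig4: runs — sig1 -42->0; result 0.
  sig7: marked dirty but never re-examined — demand shifted away from it.
  sig11: demanded for the first time — runs, produces 0.
  sig13: marked dirty but never re-examined — demand shifted away from it.
  sig14: runs — src2 -7->0; result 0.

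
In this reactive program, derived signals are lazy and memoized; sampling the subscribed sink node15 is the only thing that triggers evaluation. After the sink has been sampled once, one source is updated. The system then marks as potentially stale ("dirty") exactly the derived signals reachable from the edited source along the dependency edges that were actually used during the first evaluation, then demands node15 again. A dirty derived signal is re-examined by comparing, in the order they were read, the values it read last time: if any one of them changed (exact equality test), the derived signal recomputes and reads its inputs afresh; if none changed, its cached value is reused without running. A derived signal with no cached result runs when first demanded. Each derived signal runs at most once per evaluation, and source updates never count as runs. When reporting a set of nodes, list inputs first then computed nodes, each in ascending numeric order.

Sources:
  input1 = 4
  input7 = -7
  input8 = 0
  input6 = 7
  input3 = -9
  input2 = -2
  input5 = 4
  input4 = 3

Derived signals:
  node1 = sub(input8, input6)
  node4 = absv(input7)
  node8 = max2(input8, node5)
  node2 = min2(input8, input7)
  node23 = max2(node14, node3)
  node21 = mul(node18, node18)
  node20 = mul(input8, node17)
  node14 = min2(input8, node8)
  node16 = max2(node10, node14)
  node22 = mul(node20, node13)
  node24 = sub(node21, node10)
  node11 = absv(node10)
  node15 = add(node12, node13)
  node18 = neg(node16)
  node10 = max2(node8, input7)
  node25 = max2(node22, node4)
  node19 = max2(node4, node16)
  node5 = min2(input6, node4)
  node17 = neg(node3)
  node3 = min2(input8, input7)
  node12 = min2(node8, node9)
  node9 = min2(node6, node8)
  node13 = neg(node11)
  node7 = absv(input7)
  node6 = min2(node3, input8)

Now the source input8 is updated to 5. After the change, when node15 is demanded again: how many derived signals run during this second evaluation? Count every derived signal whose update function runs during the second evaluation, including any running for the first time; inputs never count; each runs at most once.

3 derived signals run: node3, node6, node8.
Note where the cutoff bites: node9 is checked, finds nothing changed, and keeps its cache.

First demand of the output computes:
  node3 = min2(0, -7) = -7
  node4 = absv(-7) = 7
  node5 = min2(7, 7) = 7
  node6 = min2(-7, 0) = -7
  node8 = max2(0, 7) = 7
  node9 = min2(-7, 7) = -7
  node10 = max2(7, -7) = 7
  node11 = absv(7) = 7
  node12 = min2(7, -7) = -7
  node13 = neg(7) = -7
  node15 = add(-7, -7) = -14

After the edit, cleaning proceeds:
  node3: a read changed (input8 0->5) — executes, giving -7 — identical to its old value.
  node6: a read changed (input8 0->5) — executes, giving -7 — identical to its old value.
  node8: a read changed (input8 0->5) — executes, giving 7 — identical to its old value.
  node9: dirty, but its reads are unchanged (node6 unchanged, node8 unchanged); cached -7 stands.
  node10: dirty, but its reads are unchanged (node8 unchanged, input7 unchanged); cached 7 stands.
  node11: dirty, but its reads are unchanged (node10 unchanged); cached 7 stands.
  node12: dirty, but its reads are unchanged (node8 unchanged, node9 unchanged); cached -7 stands.
  node13: dirty, but its reads are unchanged (node11 unchanged); cached -7 stands.
  node15: dirty, but its reads are unchanged (node12 unchanged, node13 unchanged); cached -14 stands.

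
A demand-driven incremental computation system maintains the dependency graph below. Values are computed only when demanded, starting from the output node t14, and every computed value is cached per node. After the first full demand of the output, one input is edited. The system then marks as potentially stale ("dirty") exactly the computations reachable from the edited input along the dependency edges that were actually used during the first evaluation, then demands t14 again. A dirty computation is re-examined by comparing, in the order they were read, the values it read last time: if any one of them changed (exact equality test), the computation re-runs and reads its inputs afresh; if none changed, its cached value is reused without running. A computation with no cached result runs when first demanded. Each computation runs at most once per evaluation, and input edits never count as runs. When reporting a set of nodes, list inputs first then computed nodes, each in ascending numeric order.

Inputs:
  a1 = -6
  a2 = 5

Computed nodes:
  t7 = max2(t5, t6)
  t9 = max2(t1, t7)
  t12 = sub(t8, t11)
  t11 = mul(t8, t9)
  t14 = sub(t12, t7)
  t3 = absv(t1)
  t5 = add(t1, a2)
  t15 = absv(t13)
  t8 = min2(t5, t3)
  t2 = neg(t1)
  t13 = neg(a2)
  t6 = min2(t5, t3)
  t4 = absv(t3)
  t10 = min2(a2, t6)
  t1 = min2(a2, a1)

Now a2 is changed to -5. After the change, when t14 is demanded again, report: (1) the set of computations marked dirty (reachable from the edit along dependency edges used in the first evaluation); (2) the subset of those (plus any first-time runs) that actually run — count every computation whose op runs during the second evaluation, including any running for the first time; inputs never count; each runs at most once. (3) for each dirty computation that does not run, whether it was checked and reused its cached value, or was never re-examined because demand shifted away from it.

Marked dirty: t1, t3, t5, t6, t7, t8, t9, t11, t12, t14.
Computations that run: t1, t5, t6, t7, t8, t9, t11, t12, t14 — 9 in total.
Checked but reused from cache: t3.
Key observation: the cutoff stops propagation at t3 — its inputs' values are unchanged, so it reuses its cache.

First evaluation (everything demanded from the output):
  t1 = min2(5, -6) = -6
  t3 = absv(-6) = 6
  t5 = add(-6, 5) = -1
  t6 = min2(-1, 6) = -1
  t7 = max2(-1, -1) = -1
  t8 = min2(-1, 6) = -1
  t9 = max2(-6, -1) = -1
  t11 = mul(-1, -1) = 1
  t12 = sub(-1, 1) = -2
  t14 = sub(-2, -1) = -1

Propagation after the edit:
  t1: runs — a2 5->-5; result -6 (same value as before).
  t3: checked — values it read are unchanged (t1 unchanged); reused cached 6 without running.
  t5: runs — a2 5->-5; result -11.
  t6: runs — t5 -1->-11; result -11.
  t7: runs — t5 -1->-11; t6 -1->-11; result -11.
  t8: runs — t5 -1->-11; result -11.
  t9: runs — t7 -1->-11; result -6.
  t11: runs — t8 -1->-11; t9 -1->-6; result 66.
  t12: runs — t8 -1->-11; t11 1->66; result -77.
  t14: runs — t12 -2->-77; t7 -1->-11; result -66.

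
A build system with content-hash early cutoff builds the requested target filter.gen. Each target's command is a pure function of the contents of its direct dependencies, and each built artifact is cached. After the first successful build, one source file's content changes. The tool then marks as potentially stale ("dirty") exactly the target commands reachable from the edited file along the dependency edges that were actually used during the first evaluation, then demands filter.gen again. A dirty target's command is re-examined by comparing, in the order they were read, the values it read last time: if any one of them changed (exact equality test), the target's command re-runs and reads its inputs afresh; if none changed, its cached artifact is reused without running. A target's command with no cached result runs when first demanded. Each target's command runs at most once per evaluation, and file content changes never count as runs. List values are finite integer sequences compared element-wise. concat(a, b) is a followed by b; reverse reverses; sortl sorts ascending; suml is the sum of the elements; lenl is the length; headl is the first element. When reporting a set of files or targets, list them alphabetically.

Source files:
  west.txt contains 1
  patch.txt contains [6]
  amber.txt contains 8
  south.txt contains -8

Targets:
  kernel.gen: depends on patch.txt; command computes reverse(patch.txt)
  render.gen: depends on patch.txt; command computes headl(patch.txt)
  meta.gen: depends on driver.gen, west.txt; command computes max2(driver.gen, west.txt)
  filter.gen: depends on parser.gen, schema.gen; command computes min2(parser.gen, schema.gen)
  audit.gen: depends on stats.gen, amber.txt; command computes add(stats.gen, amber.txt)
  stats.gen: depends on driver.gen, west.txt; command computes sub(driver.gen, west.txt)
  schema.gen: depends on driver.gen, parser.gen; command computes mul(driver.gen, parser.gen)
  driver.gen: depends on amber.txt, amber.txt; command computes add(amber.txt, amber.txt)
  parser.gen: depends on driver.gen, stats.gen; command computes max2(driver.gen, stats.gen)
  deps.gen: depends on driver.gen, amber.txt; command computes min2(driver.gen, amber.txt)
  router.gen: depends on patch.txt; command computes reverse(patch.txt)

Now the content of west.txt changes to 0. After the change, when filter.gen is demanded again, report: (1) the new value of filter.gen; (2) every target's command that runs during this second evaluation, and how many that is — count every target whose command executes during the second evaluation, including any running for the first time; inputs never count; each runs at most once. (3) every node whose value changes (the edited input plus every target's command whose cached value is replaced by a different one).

New value of filter.gen: 16.
Target commands that run: parser.gen, stats.gen — 2 in total.
Values that change: stats.gen, west.txt.
Key observation: the change is absorbed at parser.gen — it re-runs but produces the same value, and the output's value is unchanged.

First evaluation (everything demanded from the output):
  driver.gen = add(8, 8) = 16
  stats.gen = sub(16, 1) = 15
  parser.gen = max2(16, 15) = 16
  schema.gen = mul(16, 16) = 256
  filter.gen = min2(16, 256) = 16

Propagation after the edit:
  stats.gen: runs — west.txt 1->0; result 16.
  parser.gen: runs — stats.gen 15->16; result 16 (same value as before).
  schema.gen: checked — values it read are unchanged (driver.gen unchanged, parser.gen unchanged); reused cached 256 without running.
  filter.gen: checked — values it read are unchanged (parser.gen unchanged, schema.gen unchanged); reused cached 16 without running.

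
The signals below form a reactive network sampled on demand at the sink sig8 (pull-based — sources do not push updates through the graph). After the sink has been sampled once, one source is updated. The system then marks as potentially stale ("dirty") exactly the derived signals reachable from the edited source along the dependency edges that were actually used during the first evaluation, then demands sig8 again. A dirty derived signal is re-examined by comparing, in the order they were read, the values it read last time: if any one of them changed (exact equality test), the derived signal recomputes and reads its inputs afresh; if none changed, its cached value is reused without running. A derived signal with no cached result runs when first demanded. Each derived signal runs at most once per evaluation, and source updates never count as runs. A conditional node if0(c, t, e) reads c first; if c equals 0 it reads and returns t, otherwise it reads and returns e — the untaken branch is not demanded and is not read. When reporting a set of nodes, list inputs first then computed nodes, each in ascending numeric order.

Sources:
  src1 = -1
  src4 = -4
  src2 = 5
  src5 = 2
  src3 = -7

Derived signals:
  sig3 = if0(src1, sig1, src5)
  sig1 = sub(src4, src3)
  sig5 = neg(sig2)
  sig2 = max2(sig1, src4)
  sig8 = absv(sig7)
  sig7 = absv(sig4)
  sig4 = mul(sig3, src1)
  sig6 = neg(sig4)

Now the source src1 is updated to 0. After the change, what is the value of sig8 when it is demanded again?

sig8 now evaluates to 0.
The important point: the flipped condition pulls in fresh nodes; sig1 runs for the first time.

Initial pass — values computed on the first demand:
  sig3 = if0(src1=-1 -> else branch src5) = 2
  sig4 = mul(2, -1) = -2
  sig7 = absv(-2) = 2
  sig8 = absv(2) = 2

Second demand — change propagation:
  sig1: newly demanded (no cache) — executes and yields 3.
  sig3: re-runs because src1 -1->0; new result 3.
  sig4: re-runs because sig3 2->3; src1 -1->0; new result 0.
  sig7: re-runs because sig4 -2->0; new result 0.
  sig8: re-runs because sig7 2->0; new result 0.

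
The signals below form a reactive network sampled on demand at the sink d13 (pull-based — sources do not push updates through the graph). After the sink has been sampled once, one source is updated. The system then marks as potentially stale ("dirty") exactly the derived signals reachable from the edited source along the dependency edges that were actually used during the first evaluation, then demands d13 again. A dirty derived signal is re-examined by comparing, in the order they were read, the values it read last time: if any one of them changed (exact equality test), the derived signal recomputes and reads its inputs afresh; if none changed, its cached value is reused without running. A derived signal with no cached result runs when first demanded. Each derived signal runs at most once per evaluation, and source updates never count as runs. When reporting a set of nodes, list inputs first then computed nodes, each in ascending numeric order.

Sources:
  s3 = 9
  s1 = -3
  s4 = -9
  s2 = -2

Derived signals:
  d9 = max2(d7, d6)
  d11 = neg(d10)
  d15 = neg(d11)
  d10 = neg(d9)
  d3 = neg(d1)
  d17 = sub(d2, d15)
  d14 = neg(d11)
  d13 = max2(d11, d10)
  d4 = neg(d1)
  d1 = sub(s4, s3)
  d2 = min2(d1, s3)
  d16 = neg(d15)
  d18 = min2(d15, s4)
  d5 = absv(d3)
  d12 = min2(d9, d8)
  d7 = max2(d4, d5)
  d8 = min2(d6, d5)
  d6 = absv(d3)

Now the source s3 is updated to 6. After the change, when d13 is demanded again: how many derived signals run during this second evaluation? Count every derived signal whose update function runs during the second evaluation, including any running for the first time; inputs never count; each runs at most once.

Run set: d1, d3, d4, d5, d6, d7, d9, d10, d11, d13 (10 run).

Initial pass — values computed on the first demand:
  d1 = sub(-9, 9) = -18
  d3 = neg(-18) = 18
  d4 = neg(-18) = 18
  d5 = absv(18) = 18
  d6 = absv(18) = 18
  d7 = max2(18, 18) = 18
  d9 = max2(18, 18) = 18
  d10 = neg(18) = -18
  d11 = neg(-18) = 18
  d13 = max2(18, -18) = 18

Second demand — change propagation:
  d1: re-runs because s3 9->6; new result -15.
  d3: re-runs because d1 -18->-15; new result 15.
  d4: re-runs because d1 -18->-15; new result 15.
  d5: re-runs because d3 18->15; new result 15.
  d6: re-runs because d3 18->15; new result 15.
  d7: re-runs because d4 18->15; d5 18->15; new result 15.
  d9: re-runs because d7 18->15; d6 18->15; new result 15.
  d10: re-runs because d9 18->15; new result -15.
  d11: re-runs because d10 -18->-15; new result 15.
  d13: re-runs because d11 18->15; d10 -18->-15; new result 15.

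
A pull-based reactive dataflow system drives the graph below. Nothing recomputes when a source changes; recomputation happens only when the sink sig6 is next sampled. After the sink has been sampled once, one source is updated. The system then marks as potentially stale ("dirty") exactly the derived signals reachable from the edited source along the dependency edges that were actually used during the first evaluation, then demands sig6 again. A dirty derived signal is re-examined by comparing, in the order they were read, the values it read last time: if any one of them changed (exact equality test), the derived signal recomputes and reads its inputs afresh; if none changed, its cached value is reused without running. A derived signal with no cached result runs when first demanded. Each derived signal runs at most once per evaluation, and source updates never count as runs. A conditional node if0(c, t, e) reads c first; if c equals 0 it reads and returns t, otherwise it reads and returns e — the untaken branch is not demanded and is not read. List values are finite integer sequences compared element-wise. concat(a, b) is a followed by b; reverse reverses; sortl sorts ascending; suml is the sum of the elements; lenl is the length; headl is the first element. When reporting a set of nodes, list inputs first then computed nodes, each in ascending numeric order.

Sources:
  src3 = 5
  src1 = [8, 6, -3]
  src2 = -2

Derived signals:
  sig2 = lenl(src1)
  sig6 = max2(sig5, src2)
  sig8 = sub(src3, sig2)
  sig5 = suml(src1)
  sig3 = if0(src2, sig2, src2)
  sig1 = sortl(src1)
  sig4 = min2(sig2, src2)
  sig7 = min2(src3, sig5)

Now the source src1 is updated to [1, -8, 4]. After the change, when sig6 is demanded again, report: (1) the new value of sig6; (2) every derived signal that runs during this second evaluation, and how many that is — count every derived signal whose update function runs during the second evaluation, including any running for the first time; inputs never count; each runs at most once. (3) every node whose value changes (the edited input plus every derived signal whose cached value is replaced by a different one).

New value of sig6: -2.
Derived signals that run: sig5, sig6 — 2 in total.
Values that change: src1, sig5, sig6.

First evaluation (everything demanded from the output):
  sig5 = suml([8, 6, -3]) = 11
  sig6 = max2(11, -2) = 11

Propagation after the edit:
  sig5: runs — src1 [8, 6, -3]->[1, -8, 4]; result -3.
  sig6: runs — sig5 11->-3; result -2.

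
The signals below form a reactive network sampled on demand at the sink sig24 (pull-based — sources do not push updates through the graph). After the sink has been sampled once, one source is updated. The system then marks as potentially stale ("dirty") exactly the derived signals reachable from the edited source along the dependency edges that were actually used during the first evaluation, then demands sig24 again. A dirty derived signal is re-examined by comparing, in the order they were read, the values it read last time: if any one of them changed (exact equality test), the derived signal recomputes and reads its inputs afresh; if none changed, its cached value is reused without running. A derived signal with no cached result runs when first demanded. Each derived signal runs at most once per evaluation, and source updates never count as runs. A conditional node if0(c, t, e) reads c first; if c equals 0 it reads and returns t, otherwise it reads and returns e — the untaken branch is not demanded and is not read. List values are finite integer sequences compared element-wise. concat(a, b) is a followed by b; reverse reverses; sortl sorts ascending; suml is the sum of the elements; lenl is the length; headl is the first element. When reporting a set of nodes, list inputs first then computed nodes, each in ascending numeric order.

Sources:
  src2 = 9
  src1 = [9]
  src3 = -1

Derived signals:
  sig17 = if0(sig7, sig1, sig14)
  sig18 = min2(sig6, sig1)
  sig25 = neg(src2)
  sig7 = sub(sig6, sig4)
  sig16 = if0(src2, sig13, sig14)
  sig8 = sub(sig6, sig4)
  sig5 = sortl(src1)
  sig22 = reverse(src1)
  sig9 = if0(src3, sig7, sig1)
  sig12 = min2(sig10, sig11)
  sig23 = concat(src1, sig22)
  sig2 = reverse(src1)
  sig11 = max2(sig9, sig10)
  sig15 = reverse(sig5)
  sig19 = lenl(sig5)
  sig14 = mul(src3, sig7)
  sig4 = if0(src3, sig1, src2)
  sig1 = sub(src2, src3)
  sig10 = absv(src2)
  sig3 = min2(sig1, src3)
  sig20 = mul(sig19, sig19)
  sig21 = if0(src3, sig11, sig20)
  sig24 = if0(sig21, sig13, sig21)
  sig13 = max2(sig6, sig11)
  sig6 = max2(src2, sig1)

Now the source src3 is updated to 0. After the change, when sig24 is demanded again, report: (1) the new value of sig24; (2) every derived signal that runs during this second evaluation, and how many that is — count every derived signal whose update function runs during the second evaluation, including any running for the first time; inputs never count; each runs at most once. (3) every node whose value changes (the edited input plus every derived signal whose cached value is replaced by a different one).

sig24 now evaluates to 9.
Run set: sig1, sig4, sig6, sig7, sig9, sig10, sig11, sig21, sig24 (9 run).
Changed values: src3, sig21, sig24.
The important point: the flipped condition pulls in fresh nodes; sig1, sig4, sig6, sig7, sig9, sig10, sig11 run for the first time.

Initial pass — values computed on the first demand:
  sig5 = sortl([9]) = [9]
  sig19 = lenl([9]) = 1
  sig20 = mul(1, 1) = 1
  sig21 = if0(src3=-1 -> else branch sig20) = 1
  sig24 = if0(sig21=1 -> else branch sig21) = 1

Second demand — change propagation:
  sig1: newly demanded (no cache) — executes and yields 9.
  sig4: newly demanded (no cache) — executes and yields 9.
  sig6: newly demanded (no cache) — executes and yields 9.
  sig7: newly demanded (no cache) — executes and yields 0.
  sig9: newly demanded (no cache) — executes and yields 0.
  sig10: newly demanded (no cache) — executes and yields 9.
  sig11: newly demanded (no cache) — executes and yields 9.
  sig21: re-runs because src3 -1->0; new result 9.
  sig24: re-runs because sig21 1->9; sig21 1->9; new result 9.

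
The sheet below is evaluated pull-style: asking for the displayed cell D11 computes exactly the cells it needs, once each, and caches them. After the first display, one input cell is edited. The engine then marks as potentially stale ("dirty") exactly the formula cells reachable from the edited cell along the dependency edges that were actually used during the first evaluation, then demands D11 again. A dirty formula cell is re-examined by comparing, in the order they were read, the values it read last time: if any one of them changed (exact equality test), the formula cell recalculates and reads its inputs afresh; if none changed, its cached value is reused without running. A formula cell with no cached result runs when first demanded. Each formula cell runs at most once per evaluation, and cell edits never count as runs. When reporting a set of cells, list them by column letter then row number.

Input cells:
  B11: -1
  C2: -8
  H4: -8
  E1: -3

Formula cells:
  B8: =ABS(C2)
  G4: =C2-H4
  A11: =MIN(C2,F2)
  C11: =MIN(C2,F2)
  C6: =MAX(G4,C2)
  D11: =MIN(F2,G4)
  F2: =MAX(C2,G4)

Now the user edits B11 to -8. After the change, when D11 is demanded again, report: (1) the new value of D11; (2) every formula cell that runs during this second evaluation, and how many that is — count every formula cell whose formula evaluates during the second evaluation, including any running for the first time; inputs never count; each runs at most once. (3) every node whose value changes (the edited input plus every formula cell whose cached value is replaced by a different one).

First demand of the output computes:
  G4 = -8 - -8 = 0
  F2 = MAX(-8, 0) = 0
  D11 = MIN(0, 0) = 0

After the edit, cleaning proceeds:
  no node depends on B11 at all; the second demand re-runs nothing.

Note the shortcut — nothing in the graph depends on B11 at all, so no recomputation happens.

Demanding D11 again yields 0.
0 formula cells run: none.
The nodes whose values change: B11.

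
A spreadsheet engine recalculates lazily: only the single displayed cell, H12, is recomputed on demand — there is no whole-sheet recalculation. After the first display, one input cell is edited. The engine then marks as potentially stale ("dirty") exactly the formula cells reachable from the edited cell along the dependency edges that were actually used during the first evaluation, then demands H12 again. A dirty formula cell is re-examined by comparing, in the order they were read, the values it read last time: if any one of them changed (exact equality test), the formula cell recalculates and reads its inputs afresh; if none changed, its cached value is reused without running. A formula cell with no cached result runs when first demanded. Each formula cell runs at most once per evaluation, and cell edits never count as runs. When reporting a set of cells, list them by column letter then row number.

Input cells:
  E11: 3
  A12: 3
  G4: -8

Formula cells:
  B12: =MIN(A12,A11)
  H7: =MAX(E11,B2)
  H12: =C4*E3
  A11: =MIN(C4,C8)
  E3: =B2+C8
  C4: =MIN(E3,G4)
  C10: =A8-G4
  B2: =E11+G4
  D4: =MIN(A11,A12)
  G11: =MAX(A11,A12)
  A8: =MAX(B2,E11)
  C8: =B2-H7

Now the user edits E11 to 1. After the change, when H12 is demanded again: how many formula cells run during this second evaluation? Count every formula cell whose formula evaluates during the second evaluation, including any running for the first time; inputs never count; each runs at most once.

Formula cells that run: B2, C4, C8, E3, H7, H12 — 6 in total.

First evaluation (everything demanded from the output):
  B2 = 3 + -8 = -5
  H7 = MAX(3, -5) = 3
  C8 = -5 - 3 = -8
  E3 = -5 + -8 = -13
  C4 = MIN(-13, -8) = -13
  H12 = -13 * -13 = 169

Propagation after the edit:
  B2: runs — E11 3->1; result -7.
  H7: runs — E11 3->1; B2 -5->-7; result 1.
  C8: runs — B2 -5->-7; H7 3->1; result -8 (same value as before).
  E3: runs — B2 -5->-7; result -15.
  C4: runs — E3 -13->-15; result -15.
  H12: runs — C4 -13->-15; E3 -13->-15; result 225.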